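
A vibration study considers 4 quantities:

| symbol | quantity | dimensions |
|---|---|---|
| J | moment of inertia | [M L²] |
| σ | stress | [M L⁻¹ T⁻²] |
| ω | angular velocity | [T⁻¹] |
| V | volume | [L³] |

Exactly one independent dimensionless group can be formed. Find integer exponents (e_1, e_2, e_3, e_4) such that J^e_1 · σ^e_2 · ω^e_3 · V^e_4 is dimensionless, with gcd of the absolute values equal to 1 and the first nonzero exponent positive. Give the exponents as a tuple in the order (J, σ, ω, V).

M: e_1·(1) + e_2·(1) + e_3·(0) + e_4·(0) = 0
L: e_1·(2) + e_2·(-1) + e_3·(0) + e_4·(3) = 0
T: e_1·(0) + e_2·(-2) + e_3·(-1) + e_4·(0) = 0
Solving this homogeneous linear system for the smallest-integer solution (first nonzero entry positive) gives (1, -1, 2, -1).

(1, -1, 2, -1)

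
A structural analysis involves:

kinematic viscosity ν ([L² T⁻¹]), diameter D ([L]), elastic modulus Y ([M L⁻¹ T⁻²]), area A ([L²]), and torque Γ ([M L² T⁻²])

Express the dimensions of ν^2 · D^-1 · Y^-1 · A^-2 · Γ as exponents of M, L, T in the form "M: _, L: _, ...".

M: 0, L: 2, T: -2

Collect each base-dimension exponent across the product:
  M: 2·(0) − (0) − (1) − 2·(0) + (1) = 0
  L: 2·(2) − (1) − (-1) − 2·(2) + (2) = 2
  T: 2·(-1) − (0) − (-2) − 2·(0) + (-2) = -2
So the dimensions are [L² T⁻²].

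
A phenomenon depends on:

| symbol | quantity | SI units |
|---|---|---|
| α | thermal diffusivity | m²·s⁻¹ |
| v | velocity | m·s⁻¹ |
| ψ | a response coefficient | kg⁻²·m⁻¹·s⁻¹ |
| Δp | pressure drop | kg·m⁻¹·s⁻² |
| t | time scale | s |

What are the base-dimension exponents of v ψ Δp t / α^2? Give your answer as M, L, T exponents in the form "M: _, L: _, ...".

M: -1, L: -5, T: -1

Collect each base-dimension exponent across the product:
  M: −2·(0) + (0) + (-2) + (1) + (0) = -1
  L: −2·(2) + (1) + (-1) + (-1) + (0) = -5
  T: −2·(-1) + (-1) + (-1) + (-2) + (1) = -1
So the dimensions are [M⁻¹ L⁻⁵ T⁻¹].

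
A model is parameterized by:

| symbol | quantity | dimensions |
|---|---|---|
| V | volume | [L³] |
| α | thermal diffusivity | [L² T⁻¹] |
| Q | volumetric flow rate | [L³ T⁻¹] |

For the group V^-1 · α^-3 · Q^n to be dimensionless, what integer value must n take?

3

Balance the L exponent: (3)·n from Q, plus −(3) − 3·(2) = -9 from the rest, must sum to zero.
3n − 9 = 0, so n = 3.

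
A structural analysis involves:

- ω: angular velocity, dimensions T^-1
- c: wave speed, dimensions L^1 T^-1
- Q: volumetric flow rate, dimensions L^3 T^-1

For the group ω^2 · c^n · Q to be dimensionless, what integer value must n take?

Balance the L exponent: (1)·n from c, plus 2·(0) + (3) = 3 from the rest, must sum to zero.
n + 3 = 0, so n = -3.

-3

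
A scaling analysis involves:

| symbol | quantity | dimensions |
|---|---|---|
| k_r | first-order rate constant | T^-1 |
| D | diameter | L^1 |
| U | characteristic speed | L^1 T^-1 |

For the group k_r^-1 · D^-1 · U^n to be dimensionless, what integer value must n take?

Balance the L exponent: (1)·n from U, plus −(0) − (1) = -1 from the rest, must sum to zero.
n − 1 = 0, so n = 1.

1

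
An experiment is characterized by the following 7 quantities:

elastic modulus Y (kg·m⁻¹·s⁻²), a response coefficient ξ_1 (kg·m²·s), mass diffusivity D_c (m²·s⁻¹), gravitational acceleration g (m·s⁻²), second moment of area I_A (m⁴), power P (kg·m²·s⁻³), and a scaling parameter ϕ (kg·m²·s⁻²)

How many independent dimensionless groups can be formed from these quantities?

There are 7 variables and 3 base dimensions (M, L, T).
The dimension matrix has rank 3.
Independent dimensionless groups: 7 − 3 = 4.

4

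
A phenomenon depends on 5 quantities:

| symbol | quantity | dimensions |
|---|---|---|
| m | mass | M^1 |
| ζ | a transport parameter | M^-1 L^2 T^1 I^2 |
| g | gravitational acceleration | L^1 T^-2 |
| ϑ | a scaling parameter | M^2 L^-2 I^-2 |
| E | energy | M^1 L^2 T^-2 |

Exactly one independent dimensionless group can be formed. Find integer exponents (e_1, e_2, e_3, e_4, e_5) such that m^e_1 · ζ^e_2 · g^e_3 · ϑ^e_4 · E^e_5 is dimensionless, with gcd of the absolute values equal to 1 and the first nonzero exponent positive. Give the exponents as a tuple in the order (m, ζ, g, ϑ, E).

M: e_1·(1) + e_2·(-1) + e_3·(0) + e_4·(2) + e_5·(1) = 0
L: e_1·(0) + e_2·(2) + e_3·(1) + e_4·(-2) + e_5·(2) = 0
T: e_1·(0) + e_2·(1) + e_3·(-2) + e_4·(0) + e_5·(-2) = 0
I: e_1·(0) + e_2·(2) + e_3·(0) + e_4·(-2) + e_5·(0) = 0
Solving this homogeneous linear system for the smallest-integer solution (first nonzero entry positive) gives (1, -2, -2, -2, 1).

(1, -2, -2, -2, 1)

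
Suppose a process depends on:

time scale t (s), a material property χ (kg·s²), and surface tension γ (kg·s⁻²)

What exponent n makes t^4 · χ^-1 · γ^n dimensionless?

Balance the M exponent: (1)·n from γ, plus 4·(0) − (1) = -1 from the rest, must sum to zero.
n − 1 = 0, so n = 1.

1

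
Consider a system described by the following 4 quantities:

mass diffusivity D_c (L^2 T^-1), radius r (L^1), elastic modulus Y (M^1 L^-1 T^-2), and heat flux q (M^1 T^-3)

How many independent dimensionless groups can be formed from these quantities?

There are 4 variables and 3 base dimensions (M, L, T).
The dimension matrix has rank 3.
Independent dimensionless groups: 4 − 3 = 1.

1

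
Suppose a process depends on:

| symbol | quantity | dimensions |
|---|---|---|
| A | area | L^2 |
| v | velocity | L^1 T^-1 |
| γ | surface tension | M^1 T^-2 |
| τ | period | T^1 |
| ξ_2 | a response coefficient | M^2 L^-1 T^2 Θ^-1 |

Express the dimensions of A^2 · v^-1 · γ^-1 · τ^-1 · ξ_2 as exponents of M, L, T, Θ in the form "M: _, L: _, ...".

M: 1, L: 2, T: 4, Θ: -1

Collect each base-dimension exponent across the product:
  M: 2·(0) − (0) − (1) − (0) + (2) = 1
  L: 2·(2) − (1) − (0) − (0) + (-1) = 2
  T: 2·(0) − (-1) − (-2) − (1) + (2) = 4
  Θ: 2·(0) − (0) − (0) − (0) + (-1) = -1
So the dimensions are [M L² T⁴ Θ⁻¹].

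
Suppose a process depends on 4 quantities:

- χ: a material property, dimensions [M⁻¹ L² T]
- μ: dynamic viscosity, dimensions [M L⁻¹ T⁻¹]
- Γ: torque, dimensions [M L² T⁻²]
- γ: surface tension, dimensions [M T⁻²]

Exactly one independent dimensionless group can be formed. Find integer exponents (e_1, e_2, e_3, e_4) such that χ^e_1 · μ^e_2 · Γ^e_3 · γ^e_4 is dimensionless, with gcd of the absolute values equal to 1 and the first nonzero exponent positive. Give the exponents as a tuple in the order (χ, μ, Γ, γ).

M: e_1·(-1) + e_2·(1) + e_3·(1) + e_4·(1) = 0
L: e_1·(2) + e_2·(-1) + e_3·(2) + e_4·(0) = 0
T: e_1·(1) + e_2·(-1) + e_3·(-2) + e_4·(-2) = 0
Solving this homogeneous linear system for the smallest-integer solution (first nonzero entry positive) gives (2, 2, -1, 1).

(2, 2, -1, 1)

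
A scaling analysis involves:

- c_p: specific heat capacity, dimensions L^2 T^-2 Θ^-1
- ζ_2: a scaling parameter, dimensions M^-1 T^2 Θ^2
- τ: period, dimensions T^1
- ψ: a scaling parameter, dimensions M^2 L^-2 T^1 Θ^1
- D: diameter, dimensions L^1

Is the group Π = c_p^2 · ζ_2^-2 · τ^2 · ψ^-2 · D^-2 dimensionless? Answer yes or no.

Sum the exponent of each base dimension across the product:
  M: 2·[c_p]_M − 2·[ζ_2]_M + 2·[τ]_M − 2·[ψ]_M − 2·[D]_M = 2·(0) − 2·(-1) + 2·(0) − 2·(2) − 2·(0) = -2
  L: 2·[c_p]_L − 2·[ζ_2]_L + 2·[τ]_L − 2·[ψ]_L − 2·[D]_L = 2·(2) − 2·(0) + 2·(0) − 2·(-2) − 2·(1) = 6
  T: 2·[c_p]_T − 2·[ζ_2]_T + 2·[τ]_T − 2·[ψ]_T − 2·[D]_T = 2·(-2) − 2·(2) + 2·(1) − 2·(1) − 2·(0) = -8
  Θ: 2·[c_p]_Θ − 2·[ζ_2]_Θ + 2·[τ]_Θ − 2·[ψ]_Θ − 2·[D]_Θ = 2·(-1) − 2·(2) + 2·(0) − 2·(1) − 2·(0) = -8
Net dimensions [M⁻² L⁶ T⁻⁸ Θ⁻⁸] ≠ [1] — not dimensionless.

no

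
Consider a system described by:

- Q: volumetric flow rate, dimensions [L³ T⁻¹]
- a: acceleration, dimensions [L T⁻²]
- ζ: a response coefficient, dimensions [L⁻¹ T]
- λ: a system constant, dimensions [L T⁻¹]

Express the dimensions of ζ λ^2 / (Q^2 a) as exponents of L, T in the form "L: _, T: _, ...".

Collect each base-dimension exponent across the product:
  L: −2·(3) − (1) + (-1) + 2·(1) = -6
  T: −2·(-1) − (-2) + (1) + 2·(-1) = 3
So the dimensions are [L⁻⁶ T³].

L: -6, T: 3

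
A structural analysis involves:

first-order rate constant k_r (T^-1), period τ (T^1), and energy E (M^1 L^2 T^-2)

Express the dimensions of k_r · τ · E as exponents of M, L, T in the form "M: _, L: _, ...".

M: 1, L: 2, T: -2

Collect each base-dimension exponent across the product:
  M: (0) + (0) + (1) = 1
  L: (0) + (0) + (2) = 2
  T: (-1) + (1) + (-2) = -2
So the dimensions are [M L² T⁻²].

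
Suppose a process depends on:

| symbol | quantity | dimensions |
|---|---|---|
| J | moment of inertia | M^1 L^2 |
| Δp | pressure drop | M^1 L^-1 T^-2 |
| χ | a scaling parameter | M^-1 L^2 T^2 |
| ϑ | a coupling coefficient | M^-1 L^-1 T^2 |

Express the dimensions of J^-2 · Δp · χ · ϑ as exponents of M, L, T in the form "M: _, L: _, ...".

Collect each base-dimension exponent across the product:
  M: −2·(1) + (1) + (-1) + (-1) = -3
  L: −2·(2) + (-1) + (2) + (-1) = -4
  T: −2·(0) + (-2) + (2) + (2) = 2
So the dimensions are [M⁻³ L⁻⁴ T²].

M: -3, L: -4, T: 2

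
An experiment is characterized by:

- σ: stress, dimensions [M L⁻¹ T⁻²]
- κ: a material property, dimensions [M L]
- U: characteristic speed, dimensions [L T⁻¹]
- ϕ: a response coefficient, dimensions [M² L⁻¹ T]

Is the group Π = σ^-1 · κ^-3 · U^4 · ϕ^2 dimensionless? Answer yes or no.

Sum the exponent of each base dimension across the product:
  M: −[σ]_M − 3·[κ]_M + 4·[U]_M + 2·[ϕ]_M = −(1) − 3·(1) + 4·(0) + 2·(2) = 0
  L: −[σ]_L − 3·[κ]_L + 4·[U]_L + 2·[ϕ]_L = −(-1) − 3·(1) + 4·(1) + 2·(-1) = 0
  T: −[σ]_T − 3·[κ]_T + 4·[U]_T + 2·[ϕ]_T = −(-2) − 3·(0) + 4·(-1) + 2·(1) = 0
All base exponents vanish — dimensionless.

yes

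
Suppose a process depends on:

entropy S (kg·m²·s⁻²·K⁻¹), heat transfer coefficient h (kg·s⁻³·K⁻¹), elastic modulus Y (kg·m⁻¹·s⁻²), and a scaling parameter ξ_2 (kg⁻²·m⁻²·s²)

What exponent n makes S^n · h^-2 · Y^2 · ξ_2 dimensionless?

2

Balance the M exponent: (1)·n from S, plus −2·(1) + 2·(1) + (-2) = -2 from the rest, must sum to zero.
n − 2 = 0, so n = 2.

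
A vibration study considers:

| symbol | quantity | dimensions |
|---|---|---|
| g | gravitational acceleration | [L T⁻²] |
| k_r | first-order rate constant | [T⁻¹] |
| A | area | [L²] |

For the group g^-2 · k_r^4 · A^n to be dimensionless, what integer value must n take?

1

Balance the L exponent: (2)·n from A, plus −2·(1) + 4·(0) = -2 from the rest, must sum to zero.
2n − 2 = 0, so n = 1.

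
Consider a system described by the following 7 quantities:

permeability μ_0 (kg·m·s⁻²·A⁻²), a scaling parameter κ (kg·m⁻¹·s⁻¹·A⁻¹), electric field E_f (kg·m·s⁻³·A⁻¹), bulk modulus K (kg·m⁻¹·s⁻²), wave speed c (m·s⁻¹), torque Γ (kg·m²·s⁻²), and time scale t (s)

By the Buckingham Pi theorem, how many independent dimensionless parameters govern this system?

3

There are 7 variables and 4 base dimensions (M, L, T, I).
The dimension matrix has rank 4.
Independent dimensionless groups: 7 − 4 = 3.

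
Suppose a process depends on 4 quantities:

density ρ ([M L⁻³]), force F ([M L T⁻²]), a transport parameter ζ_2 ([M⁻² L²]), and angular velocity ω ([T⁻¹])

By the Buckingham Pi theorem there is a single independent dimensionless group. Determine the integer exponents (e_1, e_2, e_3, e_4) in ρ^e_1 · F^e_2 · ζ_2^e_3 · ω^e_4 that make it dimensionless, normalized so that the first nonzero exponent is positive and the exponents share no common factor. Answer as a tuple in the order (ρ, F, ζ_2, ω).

M: e_1·(1) + e_2·(1) + e_3·(-2) + e_4·(0) = 0
L: e_1·(-3) + e_2·(1) + e_3·(2) + e_4·(0) = 0
T: e_1·(0) + e_2·(-2) + e_3·(0) + e_4·(-1) = 0
Solving this homogeneous linear system for the smallest-integer solution (first nonzero entry positive) gives (1, 1, 1, -2).

(1, 1, 1, -2)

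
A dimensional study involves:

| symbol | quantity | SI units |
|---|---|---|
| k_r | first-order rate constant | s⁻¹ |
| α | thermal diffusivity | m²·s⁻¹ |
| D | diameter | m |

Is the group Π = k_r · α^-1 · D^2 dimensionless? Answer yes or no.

Sum the exponent of each base dimension across the product:
  M: [k_r]_M − [α]_M + 2·[D]_M = (0) − (0) + 2·(0) = 0
  L: [k_r]_L − [α]_L + 2·[D]_L = (0) − (2) + 2·(1) = 0
  T: [k_r]_T − [α]_T + 2·[D]_T = (-1) − (-1) + 2·(0) = 0
All base exponents vanish — dimensionless.

yes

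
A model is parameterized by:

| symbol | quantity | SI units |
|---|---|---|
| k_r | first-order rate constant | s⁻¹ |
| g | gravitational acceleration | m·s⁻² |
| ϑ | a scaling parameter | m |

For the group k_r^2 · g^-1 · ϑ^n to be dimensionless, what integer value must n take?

Balance the L exponent: (1)·n from ϑ, plus 2·(0) − (1) = -1 from the rest, must sum to zero.
n − 1 = 0, so n = 1.

1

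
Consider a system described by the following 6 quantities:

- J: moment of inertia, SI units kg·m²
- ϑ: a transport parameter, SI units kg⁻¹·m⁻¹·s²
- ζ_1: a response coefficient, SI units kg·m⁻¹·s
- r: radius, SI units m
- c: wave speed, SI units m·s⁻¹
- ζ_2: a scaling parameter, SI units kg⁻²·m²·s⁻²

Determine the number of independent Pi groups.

3

There are 6 variables and 3 base dimensions (M, L, T).
The dimension matrix has rank 3.
Independent dimensionless groups: 6 − 3 = 3.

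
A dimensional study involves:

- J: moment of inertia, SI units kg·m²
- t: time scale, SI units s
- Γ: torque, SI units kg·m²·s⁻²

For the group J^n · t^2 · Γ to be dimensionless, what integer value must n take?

-1

Balance the M exponent: (1)·n from J, plus 2·(0) + (1) = 1 from the rest, must sum to zero.
n + 1 = 0, so n = -1.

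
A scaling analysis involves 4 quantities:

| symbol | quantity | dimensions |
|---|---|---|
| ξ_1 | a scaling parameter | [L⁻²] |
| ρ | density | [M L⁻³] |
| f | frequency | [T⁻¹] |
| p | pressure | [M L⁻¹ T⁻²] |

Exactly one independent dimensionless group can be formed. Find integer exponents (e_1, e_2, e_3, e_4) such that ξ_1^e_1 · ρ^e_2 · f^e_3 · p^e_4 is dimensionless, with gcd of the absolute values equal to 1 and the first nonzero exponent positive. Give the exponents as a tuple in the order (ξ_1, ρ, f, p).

M: e_1·(0) + e_2·(1) + e_3·(0) + e_4·(1) = 0
L: e_1·(-2) + e_2·(-3) + e_3·(0) + e_4·(-1) = 0
T: e_1·(0) + e_2·(0) + e_3·(-1) + e_4·(-2) = 0
Solving this homogeneous linear system for the smallest-integer solution (first nonzero entry positive) gives (1, -1, -2, 1).

(1, -1, -2, 1)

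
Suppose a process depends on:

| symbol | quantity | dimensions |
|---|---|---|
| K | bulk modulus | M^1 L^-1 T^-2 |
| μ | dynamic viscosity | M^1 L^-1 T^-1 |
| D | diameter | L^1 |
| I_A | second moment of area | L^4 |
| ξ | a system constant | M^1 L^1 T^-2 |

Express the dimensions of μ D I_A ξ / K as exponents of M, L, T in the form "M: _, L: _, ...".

Collect each base-dimension exponent across the product:
  M: −(1) + (1) + (0) + (0) + (1) = 1
  L: −(-1) + (-1) + (1) + (4) + (1) = 6
  T: −(-2) + (-1) + (0) + (0) + (-2) = -1
So the dimensions are [M L⁶ T⁻¹].

M: 1, L: 6, T: -1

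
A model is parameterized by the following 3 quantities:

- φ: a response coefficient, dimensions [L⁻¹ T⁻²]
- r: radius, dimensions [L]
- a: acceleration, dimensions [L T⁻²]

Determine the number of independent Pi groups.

There are 3 variables and 2 base dimensions (L, T).
The dimension matrix has rank 2.
Independent dimensionless groups: 3 − 2 = 1.

1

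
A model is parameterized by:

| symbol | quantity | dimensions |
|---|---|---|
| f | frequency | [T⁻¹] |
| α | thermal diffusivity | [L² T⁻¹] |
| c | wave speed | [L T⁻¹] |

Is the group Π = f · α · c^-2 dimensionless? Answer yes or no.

yes

Sum the exponent of each base dimension across the product:
  M: [f]_M + [α]_M − 2·[c]_M = (0) + (0) − 2·(0) = 0
  L: [f]_L + [α]_L − 2·[c]_L = (0) + (2) − 2·(1) = 0
  T: [f]_T + [α]_T − 2·[c]_T = (-1) + (-1) − 2·(-1) = 0
  Θ: [f]_Θ + [α]_Θ − 2·[c]_Θ = (0) + (0) − 2·(0) = 0
All base exponents vanish — dimensionless.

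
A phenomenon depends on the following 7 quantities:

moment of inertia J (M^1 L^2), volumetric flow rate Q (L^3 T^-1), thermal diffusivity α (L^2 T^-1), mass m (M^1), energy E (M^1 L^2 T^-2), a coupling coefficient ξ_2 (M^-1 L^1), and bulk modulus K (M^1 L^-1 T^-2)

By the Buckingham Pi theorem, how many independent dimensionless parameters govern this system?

There are 7 variables and 3 base dimensions (M, L, T).
The dimension matrix has rank 3.
Independent dimensionless groups: 7 − 3 = 4.

4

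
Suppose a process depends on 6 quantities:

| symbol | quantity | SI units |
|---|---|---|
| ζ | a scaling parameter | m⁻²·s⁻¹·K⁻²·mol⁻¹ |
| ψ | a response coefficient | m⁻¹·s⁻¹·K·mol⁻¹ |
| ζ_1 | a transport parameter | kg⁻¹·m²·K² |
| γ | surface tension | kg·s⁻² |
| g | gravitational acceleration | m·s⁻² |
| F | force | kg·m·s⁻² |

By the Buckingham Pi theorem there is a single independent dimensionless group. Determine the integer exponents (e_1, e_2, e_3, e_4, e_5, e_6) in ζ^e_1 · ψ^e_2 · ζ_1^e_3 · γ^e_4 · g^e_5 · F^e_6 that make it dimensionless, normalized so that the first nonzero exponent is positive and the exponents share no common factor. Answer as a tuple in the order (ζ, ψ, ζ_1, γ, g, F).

(2, -2, 3, 4, -3, -1)

M: e_1·(0) + e_2·(0) + e_3·(-1) + e_4·(1) + e_5·(0) + e_6·(1) = 0
L: e_1·(-2) + e_2·(-1) + e_3·(2) + e_4·(0) + e_5·(1) + e_6·(1) = 0
T: e_1·(-1) + e_2·(-1) + e_3·(0) + e_4·(-2) + e_5·(-2) + e_6·(-2) = 0
Θ: e_1·(-2) + e_2·(1) + e_3·(2) + e_4·(0) + e_5·(0) + e_6·(0) = 0
N: e_1·(-1) + e_2·(-1) + e_3·(0) + e_4·(0) + e_5·(0) + e_6·(0) = 0
Solving this homogeneous linear system for the smallest-integer solution (first nonzero entry positive) gives (2, -2, 3, 4, -3, -1).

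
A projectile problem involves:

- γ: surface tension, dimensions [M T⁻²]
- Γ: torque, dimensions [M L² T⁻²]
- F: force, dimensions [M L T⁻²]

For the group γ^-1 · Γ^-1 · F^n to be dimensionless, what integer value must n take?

2

Balance the M exponent: (1)·n from F, plus −(1) − (1) = -2 from the rest, must sum to zero.
n − 2 = 0, so n = 2.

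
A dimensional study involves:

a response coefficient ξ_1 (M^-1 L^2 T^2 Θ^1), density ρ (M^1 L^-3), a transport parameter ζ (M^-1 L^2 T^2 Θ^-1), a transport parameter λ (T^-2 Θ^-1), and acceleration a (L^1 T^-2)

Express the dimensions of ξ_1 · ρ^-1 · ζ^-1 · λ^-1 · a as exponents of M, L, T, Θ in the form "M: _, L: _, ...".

Collect each base-dimension exponent across the product:
  M: (-1) − (1) − (-1) − (0) + (0) = -1
  L: (2) − (-3) − (2) − (0) + (1) = 4
  T: (2) − (0) − (2) − (-2) + (-2) = 0
  Θ: (1) − (0) − (-1) − (-1) + (0) = 3
So the dimensions are [M⁻¹ L⁴ Θ³].

M: -1, L: 4, T: 0, Θ: 3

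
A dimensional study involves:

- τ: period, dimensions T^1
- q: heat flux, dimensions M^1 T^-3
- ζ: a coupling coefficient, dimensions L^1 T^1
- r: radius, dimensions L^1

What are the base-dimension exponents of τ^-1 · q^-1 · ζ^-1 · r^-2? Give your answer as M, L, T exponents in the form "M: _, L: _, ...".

Collect each base-dimension exponent across the product:
  M: −(0) − (1) − (0) − 2·(0) = -1
  L: −(0) − (0) − (1) − 2·(1) = -3
  T: −(1) − (-3) − (1) − 2·(0) = 1
So the dimensions are [M⁻¹ L⁻³ T].

M: -1, L: -3, T: 1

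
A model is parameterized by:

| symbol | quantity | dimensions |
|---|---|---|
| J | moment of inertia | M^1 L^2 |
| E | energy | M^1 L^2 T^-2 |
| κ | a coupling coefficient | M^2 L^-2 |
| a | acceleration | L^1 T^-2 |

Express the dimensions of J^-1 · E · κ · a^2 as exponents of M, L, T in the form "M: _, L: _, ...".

Collect each base-dimension exponent across the product:
  M: −(1) + (1) + (2) + 2·(0) = 2
  L: −(2) + (2) + (-2) + 2·(1) = 0
  T: −(0) + (-2) + (0) + 2·(-2) = -6
So the dimensions are [M² T⁻⁶].

M: 2, L: 0, T: -6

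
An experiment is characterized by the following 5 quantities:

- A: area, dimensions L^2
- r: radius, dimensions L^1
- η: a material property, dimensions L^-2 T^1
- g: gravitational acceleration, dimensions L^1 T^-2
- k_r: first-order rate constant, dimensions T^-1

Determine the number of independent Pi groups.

3

There are 5 variables and 2 base dimensions (L, T).
The dimension matrix has rank 2.
Independent dimensionless groups: 5 − 2 = 3.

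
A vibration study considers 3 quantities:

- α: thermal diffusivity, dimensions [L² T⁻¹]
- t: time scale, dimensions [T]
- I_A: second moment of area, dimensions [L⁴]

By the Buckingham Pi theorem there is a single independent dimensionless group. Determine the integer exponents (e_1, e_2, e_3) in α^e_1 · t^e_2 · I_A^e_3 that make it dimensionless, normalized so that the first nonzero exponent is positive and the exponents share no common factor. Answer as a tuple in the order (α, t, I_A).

(2, 2, -1)

L: e_1·(2) + e_2·(0) + e_3·(4) = 0
T: e_1·(-1) + e_2·(1) + e_3·(0) = 0
Solving this homogeneous linear system for the smallest-integer solution (first nonzero entry positive) gives (2, 2, -1).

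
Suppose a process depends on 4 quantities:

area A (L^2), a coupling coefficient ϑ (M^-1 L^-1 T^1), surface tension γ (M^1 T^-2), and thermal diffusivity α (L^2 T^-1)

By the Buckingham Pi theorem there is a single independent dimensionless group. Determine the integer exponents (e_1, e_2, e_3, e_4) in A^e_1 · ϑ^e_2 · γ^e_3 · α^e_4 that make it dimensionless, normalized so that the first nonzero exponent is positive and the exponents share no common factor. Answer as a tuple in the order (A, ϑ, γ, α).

M: e_1·(0) + e_2·(-1) + e_3·(1) + e_4·(0) = 0
L: e_1·(2) + e_2·(-1) + e_3·(0) + e_4·(2) = 0
T: e_1·(0) + e_2·(1) + e_3·(-2) + e_4·(-1) = 0
Solving this homogeneous linear system for the smallest-integer solution (first nonzero entry positive) gives (3, 2, 2, -2).

(3, 2, 2, -2)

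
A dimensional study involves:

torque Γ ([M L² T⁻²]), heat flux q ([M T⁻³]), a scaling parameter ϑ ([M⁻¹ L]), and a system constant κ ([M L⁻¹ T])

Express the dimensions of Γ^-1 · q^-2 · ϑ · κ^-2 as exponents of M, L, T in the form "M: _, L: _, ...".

Collect each base-dimension exponent across the product:
  M: −(1) − 2·(1) + (-1) − 2·(1) = -6
  L: −(2) − 2·(0) + (1) − 2·(-1) = 1
  T: −(-2) − 2·(-3) + (0) − 2·(1) = 6
So the dimensions are [M⁻⁶ L T⁶].

M: -6, L: 1, T: 6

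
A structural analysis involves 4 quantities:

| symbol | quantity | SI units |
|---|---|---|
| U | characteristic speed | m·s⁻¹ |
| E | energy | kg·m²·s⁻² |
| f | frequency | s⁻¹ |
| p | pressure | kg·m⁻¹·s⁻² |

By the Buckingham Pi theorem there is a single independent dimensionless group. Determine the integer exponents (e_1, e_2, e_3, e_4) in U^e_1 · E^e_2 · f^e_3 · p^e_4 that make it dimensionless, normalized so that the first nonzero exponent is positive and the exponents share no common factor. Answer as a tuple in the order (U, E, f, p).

(3, -1, -3, 1)

M: e_1·(0) + e_2·(1) + e_3·(0) + e_4·(1) = 0
L: e_1·(1) + e_2·(2) + e_3·(0) + e_4·(-1) = 0
T: e_1·(-1) + e_2·(-2) + e_3·(-1) + e_4·(-2) = 0
Solving this homogeneous linear system for the smallest-integer solution (first nonzero entry positive) gives (3, -1, -3, 1).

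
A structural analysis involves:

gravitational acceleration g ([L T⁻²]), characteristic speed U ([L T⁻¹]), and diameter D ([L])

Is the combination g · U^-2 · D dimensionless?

yes

Sum the exponent of each base dimension across the product:
  M: [g]_M − 2·[U]_M + [D]_M = (0) − 2·(0) + (0) = 0
  L: [g]_L − 2·[U]_L + [D]_L = (1) − 2·(1) + (1) = 0
  T: [g]_T − 2·[U]_T + [D]_T = (-2) − 2·(-1) + (0) = 0
All base exponents vanish — dimensionless.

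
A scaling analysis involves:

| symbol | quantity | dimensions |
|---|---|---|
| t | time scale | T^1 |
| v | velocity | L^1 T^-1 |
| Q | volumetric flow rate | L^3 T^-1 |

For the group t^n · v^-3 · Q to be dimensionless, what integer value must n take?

Balance the T exponent: (1)·n from t, plus −3·(-1) + (-1) = 2 from the rest, must sum to zero.
n + 2 = 0, so n = -2.

-2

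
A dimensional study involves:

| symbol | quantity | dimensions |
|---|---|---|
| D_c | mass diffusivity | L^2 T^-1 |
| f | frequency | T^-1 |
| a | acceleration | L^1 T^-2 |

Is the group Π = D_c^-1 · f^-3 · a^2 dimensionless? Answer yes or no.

Sum the exponent of each base dimension across the product:
  M: −[D_c]_M − 3·[f]_M + 2·[a]_M = −(0) − 3·(0) + 2·(0) = 0
  L: −[D_c]_L − 3·[f]_L + 2·[a]_L = −(2) − 3·(0) + 2·(1) = 0
  T: −[D_c]_T − 3·[f]_T + 2·[a]_T = −(-1) − 3·(-1) + 2·(-2) = 0
All base exponents vanish — dimensionless.

yes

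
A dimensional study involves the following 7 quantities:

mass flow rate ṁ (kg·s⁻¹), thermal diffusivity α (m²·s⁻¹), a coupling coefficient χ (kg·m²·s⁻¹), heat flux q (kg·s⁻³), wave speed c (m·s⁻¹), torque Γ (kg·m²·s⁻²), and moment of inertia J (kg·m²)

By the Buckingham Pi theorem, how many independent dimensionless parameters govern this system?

There are 7 variables and 3 base dimensions (M, L, T).
The dimension matrix has rank 3.
Independent dimensionless groups: 7 − 3 = 4.

4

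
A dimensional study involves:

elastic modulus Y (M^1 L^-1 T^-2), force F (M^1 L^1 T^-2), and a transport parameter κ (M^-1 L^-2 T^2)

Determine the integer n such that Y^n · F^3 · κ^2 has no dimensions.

-1

Balance the M exponent: (1)·n from Y, plus 3·(1) + 2·(-1) = 1 from the rest, must sum to zero.
n + 1 = 0, so n = -1.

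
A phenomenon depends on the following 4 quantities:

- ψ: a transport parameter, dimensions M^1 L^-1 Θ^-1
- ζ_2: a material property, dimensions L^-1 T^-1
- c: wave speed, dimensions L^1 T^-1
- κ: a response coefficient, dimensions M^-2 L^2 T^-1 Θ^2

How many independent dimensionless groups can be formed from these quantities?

1

There are 4 variables and 4 base dimensions (M, L, T, Θ).
The dimension matrix has rank 3 (less than 4: the dimension vectors are linearly dependent).
Independent dimensionless groups: 4 − 3 = 1.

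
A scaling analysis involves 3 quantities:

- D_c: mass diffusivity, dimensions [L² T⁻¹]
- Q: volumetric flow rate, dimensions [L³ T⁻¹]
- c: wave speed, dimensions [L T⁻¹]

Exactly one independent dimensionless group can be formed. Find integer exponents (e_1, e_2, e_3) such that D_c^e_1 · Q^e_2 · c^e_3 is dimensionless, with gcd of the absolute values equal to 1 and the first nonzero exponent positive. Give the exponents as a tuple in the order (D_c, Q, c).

(2, -1, -1)

L: e_1·(2) + e_2·(3) + e_3·(1) = 0
T: e_1·(-1) + e_2·(-1) + e_3·(-1) = 0
Solving this homogeneous linear system for the smallest-integer solution (first nonzero entry positive) gives (2, -1, -1).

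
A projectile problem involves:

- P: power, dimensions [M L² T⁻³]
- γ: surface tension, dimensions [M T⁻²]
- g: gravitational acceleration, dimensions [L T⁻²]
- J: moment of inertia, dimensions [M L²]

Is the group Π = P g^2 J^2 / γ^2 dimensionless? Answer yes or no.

no

Sum the exponent of each base dimension across the product:
  M: [P]_M − 2·[γ]_M + 2·[g]_M + 2·[J]_M = (1) − 2·(1) + 2·(0) + 2·(1) = 1
  L: [P]_L − 2·[γ]_L + 2·[g]_L + 2·[J]_L = (2) − 2·(0) + 2·(1) + 2·(2) = 8
  T: [P]_T − 2·[γ]_T + 2·[g]_T + 2·[J]_T = (-3) − 2·(-2) + 2·(-2) + 2·(0) = -3
Net dimensions [M L⁸ T⁻³] ≠ [1] — not dimensionless.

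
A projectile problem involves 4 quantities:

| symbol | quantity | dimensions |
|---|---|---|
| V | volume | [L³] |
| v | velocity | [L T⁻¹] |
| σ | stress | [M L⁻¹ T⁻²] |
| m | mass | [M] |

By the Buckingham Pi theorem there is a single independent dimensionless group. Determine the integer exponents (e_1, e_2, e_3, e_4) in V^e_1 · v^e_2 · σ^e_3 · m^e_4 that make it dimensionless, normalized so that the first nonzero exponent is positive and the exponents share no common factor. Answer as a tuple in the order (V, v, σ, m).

M: e_1·(0) + e_2·(0) + e_3·(1) + e_4·(1) = 0
L: e_1·(3) + e_2·(1) + e_3·(-1) + e_4·(0) = 0
T: e_1·(0) + e_2·(-1) + e_3·(-2) + e_4·(0) = 0
Solving this homogeneous linear system for the smallest-integer solution (first nonzero entry positive) gives (1, -2, 1, -1).

(1, -2, 1, -1)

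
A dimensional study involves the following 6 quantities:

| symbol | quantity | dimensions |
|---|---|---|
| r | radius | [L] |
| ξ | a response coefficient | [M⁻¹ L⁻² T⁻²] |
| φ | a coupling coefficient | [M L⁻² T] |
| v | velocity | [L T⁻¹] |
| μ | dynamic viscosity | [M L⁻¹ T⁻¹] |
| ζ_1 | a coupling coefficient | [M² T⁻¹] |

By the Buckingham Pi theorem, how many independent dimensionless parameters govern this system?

There are 6 variables and 3 base dimensions (M, L, T).
The dimension matrix has rank 3.
Independent dimensionless groups: 6 − 3 = 3.

3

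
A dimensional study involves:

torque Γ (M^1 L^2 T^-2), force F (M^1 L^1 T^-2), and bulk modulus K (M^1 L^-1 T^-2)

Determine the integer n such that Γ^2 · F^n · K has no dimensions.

-3

Balance the M exponent: (1)·n from F, plus 2·(1) + (1) = 3 from the rest, must sum to zero.
n + 3 = 0, so n = -3.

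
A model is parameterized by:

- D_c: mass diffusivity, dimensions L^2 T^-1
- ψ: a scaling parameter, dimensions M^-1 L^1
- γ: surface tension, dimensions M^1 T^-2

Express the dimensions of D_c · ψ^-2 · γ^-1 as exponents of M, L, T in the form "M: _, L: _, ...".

M: 1, L: 0, T: 1

Collect each base-dimension exponent across the product:
  M: (0) − 2·(-1) − (1) = 1
  L: (2) − 2·(1) − (0) = 0
  T: (-1) − 2·(0) − (-2) = 1
So the dimensions are [M T].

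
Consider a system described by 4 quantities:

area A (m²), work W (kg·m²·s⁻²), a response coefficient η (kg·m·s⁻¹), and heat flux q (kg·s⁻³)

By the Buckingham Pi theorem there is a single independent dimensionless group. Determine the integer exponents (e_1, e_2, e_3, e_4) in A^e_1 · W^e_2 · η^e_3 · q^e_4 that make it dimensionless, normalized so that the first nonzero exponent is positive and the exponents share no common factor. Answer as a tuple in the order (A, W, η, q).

(3, -4, 2, 2)

M: e_1·(0) + e_2·(1) + e_3·(1) + e_4·(1) = 0
L: e_1·(2) + e_2·(2) + e_3·(1) + e_4·(0) = 0
T: e_1·(0) + e_2·(-2) + e_3·(-1) + e_4·(-3) = 0
Solving this homogeneous linear system for the smallest-integer solution (first nonzero entry positive) gives (3, -4, 2, 2).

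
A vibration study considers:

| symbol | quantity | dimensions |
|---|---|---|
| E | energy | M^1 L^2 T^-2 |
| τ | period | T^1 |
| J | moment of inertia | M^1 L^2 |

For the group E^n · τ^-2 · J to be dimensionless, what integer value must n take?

-1

Balance the M exponent: (1)·n from E, plus −2·(0) + (1) = 1 from the rest, must sum to zero.
n + 1 = 0, so n = -1.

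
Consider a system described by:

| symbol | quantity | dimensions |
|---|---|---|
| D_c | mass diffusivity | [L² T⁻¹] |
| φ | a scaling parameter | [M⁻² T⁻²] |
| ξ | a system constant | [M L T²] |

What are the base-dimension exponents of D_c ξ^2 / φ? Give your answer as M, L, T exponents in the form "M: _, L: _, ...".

Collect each base-dimension exponent across the product:
  M: (0) − (-2) + 2·(1) = 4
  L: (2) − (0) + 2·(1) = 4
  T: (-1) − (-2) + 2·(2) = 5
So the dimensions are [M⁴ L⁴ T⁵].

M: 4, L: 4, T: 5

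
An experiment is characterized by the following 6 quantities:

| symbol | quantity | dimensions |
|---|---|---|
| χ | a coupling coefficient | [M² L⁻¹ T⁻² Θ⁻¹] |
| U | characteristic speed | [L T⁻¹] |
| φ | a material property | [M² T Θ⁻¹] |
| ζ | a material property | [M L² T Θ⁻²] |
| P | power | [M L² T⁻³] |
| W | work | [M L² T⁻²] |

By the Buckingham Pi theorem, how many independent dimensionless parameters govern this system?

2

There are 6 variables and 4 base dimensions (M, L, T, Θ).
The dimension matrix has rank 4.
Independent dimensionless groups: 6 − 4 = 2.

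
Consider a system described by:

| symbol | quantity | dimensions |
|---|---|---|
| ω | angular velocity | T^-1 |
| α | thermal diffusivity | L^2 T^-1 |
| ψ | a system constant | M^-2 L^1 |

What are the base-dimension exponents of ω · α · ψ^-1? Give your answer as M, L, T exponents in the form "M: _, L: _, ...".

M: 2, L: 1, T: -2

Collect each base-dimension exponent across the product:
  M: (0) + (0) − (-2) = 2
  L: (0) + (2) − (1) = 1
  T: (-1) + (-1) − (0) = -2
So the dimensions are [M² L T⁻²].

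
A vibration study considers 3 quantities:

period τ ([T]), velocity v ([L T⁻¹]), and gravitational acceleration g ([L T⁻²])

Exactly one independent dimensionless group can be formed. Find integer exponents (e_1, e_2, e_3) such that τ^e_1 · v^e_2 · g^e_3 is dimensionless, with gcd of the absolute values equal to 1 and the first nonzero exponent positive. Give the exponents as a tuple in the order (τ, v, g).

(1, -1, 1)

L: e_1·(0) + e_2·(1) + e_3·(1) = 0
T: e_1·(1) + e_2·(-1) + e_3·(-2) = 0
Solving this homogeneous linear system for the smallest-integer solution (first nonzero entry positive) gives (1, -1, 1).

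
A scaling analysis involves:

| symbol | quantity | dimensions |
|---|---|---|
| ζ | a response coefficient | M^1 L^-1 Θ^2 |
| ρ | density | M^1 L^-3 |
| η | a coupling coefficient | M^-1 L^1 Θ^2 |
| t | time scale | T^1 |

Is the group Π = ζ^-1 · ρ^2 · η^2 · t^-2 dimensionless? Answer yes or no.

no

Sum the exponent of each base dimension across the product:
  M: −[ζ]_M + 2·[ρ]_M + 2·[η]_M − 2·[t]_M = −(1) + 2·(1) + 2·(-1) − 2·(0) = -1
  L: −[ζ]_L + 2·[ρ]_L + 2·[η]_L − 2·[t]_L = −(-1) + 2·(-3) + 2·(1) − 2·(0) = -3
  T: −[ζ]_T + 2·[ρ]_T + 2·[η]_T − 2·[t]_T = −(0) + 2·(0) + 2·(0) − 2·(1) = -2
  Θ: −[ζ]_Θ + 2·[ρ]_Θ + 2·[η]_Θ − 2·[t]_Θ = −(2) + 2·(0) + 2·(2) − 2·(0) = 2
Net dimensions [M⁻¹ L⁻³ T⁻² Θ²] ≠ [1] — not dimensionless.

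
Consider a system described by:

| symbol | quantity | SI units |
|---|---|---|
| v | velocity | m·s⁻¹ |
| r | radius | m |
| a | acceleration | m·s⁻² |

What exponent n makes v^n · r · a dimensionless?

-2

Balance the L exponent: (1)·n from v, plus (1) + (1) = 2 from the rest, must sum to zero.
n + 2 = 0, so n = -2.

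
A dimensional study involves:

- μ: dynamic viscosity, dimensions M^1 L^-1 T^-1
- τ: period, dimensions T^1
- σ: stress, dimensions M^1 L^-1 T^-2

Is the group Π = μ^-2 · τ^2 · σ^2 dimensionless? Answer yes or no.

yes

Sum the exponent of each base dimension across the product:
  M: −2·[μ]_M + 2·[τ]_M + 2·[σ]_M = −2·(1) + 2·(0) + 2·(1) = 0
  L: −2·[μ]_L + 2·[τ]_L + 2·[σ]_L = −2·(-1) + 2·(0) + 2·(-1) = 0
  T: −2·[μ]_T + 2·[τ]_T + 2·[σ]_T = −2·(-1) + 2·(1) + 2·(-2) = 0
  Θ: −2·[μ]_Θ + 2·[τ]_Θ + 2·[σ]_Θ = −2·(0) + 2·(0) + 2·(0) = 0
All base exponents vanish — dimensionless.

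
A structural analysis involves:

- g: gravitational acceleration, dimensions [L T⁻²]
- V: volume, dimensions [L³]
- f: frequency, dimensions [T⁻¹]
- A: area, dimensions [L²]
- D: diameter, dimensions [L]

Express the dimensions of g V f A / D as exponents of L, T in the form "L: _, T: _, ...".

L: 5, T: -3

Collect each base-dimension exponent across the product:
  L: (1) + (3) + (0) + (2) − (1) = 5
  T: (-2) + (0) + (-1) + (0) − (0) = -3
So the dimensions are [L⁵ T⁻³].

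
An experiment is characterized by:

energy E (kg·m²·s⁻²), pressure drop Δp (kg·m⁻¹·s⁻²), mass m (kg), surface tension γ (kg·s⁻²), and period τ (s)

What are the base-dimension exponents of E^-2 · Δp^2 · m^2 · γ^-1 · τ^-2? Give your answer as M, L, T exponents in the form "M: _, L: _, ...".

M: 1, L: -6, T: 0

Collect each base-dimension exponent across the product:
  M: −2·(1) + 2·(1) + 2·(1) − (1) − 2·(0) = 1
  L: −2·(2) + 2·(-1) + 2·(0) − (0) − 2·(0) = -6
  T: −2·(-2) + 2·(-2) + 2·(0) − (-2) − 2·(1) = 0
So the dimensions are [M L⁻⁶].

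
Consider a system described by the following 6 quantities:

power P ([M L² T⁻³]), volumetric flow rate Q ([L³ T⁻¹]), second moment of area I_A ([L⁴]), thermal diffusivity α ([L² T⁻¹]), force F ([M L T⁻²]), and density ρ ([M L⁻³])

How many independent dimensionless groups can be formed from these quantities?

There are 6 variables and 3 base dimensions (M, L, T).
The dimension matrix has rank 3.
Independent dimensionless groups: 6 − 3 = 3.

3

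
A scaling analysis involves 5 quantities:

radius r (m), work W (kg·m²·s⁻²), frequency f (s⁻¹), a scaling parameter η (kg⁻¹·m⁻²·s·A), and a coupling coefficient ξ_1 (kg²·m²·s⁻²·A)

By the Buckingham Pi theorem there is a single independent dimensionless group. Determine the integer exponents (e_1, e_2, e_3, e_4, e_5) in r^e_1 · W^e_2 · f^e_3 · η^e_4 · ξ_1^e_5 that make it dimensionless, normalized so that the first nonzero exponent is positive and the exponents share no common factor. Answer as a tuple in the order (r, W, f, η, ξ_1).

M: e_1·(0) + e_2·(1) + e_3·(0) + e_4·(-1) + e_5·(2) = 0
L: e_1·(1) + e_2·(2) + e_3·(0) + e_4·(-2) + e_5·(2) = 0
T: e_1·(0) + e_2·(-2) + e_3·(-1) + e_4·(1) + e_5·(-2) = 0
I: e_1·(0) + e_2·(0) + e_3·(0) + e_4·(1) + e_5·(1) = 0
Solving this homogeneous linear system for the smallest-integer solution (first nonzero entry positive) gives (2, -3, 3, -1, 1).

(2, -3, 3, -1, 1)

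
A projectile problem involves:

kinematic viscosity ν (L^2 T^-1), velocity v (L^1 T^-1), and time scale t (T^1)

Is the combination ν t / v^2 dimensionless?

no

Sum the exponent of each base dimension across the product:
  L: [ν]_L − 2·[v]_L + [t]_L = (2) − 2·(1) + (0) = 0
  T: [ν]_T − 2·[v]_T + [t]_T = (-1) − 2·(-1) + (1) = 2
Net dimensions [T²] ≠ [1] — not dimensionless.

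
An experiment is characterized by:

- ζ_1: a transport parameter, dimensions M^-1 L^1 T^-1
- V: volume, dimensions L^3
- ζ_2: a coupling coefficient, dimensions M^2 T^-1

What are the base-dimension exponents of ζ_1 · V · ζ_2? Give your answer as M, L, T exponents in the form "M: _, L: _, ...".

Collect each base-dimension exponent across the product:
  M: (-1) + (0) + (2) = 1
  L: (1) + (3) + (0) = 4
  T: (-1) + (0) + (-1) = -2
So the dimensions are [M L⁴ T⁻²].

M: 1, L: 4, T: -2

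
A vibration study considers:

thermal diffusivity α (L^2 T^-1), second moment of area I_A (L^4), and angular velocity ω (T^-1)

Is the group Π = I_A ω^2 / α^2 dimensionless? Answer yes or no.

Sum the exponent of each base dimension across the product:
  M: −2·[α]_M + [I_A]_M + 2·[ω]_M = −2·(0) + (0) + 2·(0) = 0
  L: −2·[α]_L + [I_A]_L + 2·[ω]_L = −2·(2) + (4) + 2·(0) = 0
  T: −2·[α]_T + [I_A]_T + 2·[ω]_T = −2·(-1) + (0) + 2·(-1) = 0
All base exponents vanish — dimensionless.

yes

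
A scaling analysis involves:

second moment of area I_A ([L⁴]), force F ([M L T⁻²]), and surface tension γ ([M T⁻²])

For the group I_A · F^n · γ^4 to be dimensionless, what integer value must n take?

Balance the M exponent: (1)·n from F, plus (0) + 4·(1) = 4 from the rest, must sum to zero.
n + 4 = 0, so n = -4.

-4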